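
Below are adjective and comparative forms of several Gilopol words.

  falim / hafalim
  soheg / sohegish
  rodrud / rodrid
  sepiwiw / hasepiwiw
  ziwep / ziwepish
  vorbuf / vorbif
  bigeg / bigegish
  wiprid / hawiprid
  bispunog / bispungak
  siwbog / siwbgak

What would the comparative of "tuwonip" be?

hatuwonip

bispunog and soheg both end in -g yet inflect differently (bispungak, sohegish), so the final letter is not what conditions the rule; the last vowel is.
"tuwonip" has last vowel 'i'. The stems whose last vowel is 'i' (wiprid → hawiprid, falim → hafalim, sepiwiw → hasepiwiw) add the prefix ha-.
The other patterns: stems whose last vowel is 'o' delete the last vowel and add -ak; stems whose last vowel is 'e' add -ish; stems whose last vowel is 'u' change the last vowel to 'i'.
So tuwonip → hatuwonip.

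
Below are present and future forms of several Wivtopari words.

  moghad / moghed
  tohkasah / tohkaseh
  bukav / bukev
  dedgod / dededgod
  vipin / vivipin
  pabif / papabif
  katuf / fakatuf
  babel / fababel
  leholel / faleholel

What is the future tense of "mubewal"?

mubewel

moghad and dedgod both end in -d yet inflect differently (moghed, dededgod), so the final letter is not what conditions the rule; the last vowel is.
"mubewal" has last vowel 'a'. The stems whose last vowel is 'a' (moghad → moghed, tohkasah → tohkaseh, bukav → bukev) change the last vowel to 'e'.
So mubewal → mubewel.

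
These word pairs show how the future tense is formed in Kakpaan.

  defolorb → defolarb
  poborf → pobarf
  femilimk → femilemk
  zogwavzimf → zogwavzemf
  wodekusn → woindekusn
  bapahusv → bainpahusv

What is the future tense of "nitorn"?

nitarn

poborf and zogwavzimf both end in -f yet inflect differently (pobarf, zogwavzemf), so the final letter is not what conditions the rule; the second-to-last letter is.
"nitorn" has second-to-last letter 'r'. The stems whose second-to-last letter is 'r' (defolorb → defolarb, poborf → pobarf) change the last vowel to 'a'.
So nitorn → nitarn.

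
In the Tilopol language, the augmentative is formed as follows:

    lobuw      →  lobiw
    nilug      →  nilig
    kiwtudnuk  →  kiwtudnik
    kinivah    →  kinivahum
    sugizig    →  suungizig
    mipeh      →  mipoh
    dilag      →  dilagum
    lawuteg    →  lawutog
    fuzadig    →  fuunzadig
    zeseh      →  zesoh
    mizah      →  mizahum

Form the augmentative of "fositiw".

founsitiw

fuzadig and dilag both end in -g yet inflect differently (fuunzadig, dilagum), so the final letter is not what conditions the rule; the last vowel is.
"fositiw" has last vowel 'i'. The stems whose last vowel is 'i' (fuzadig → fuunzadig, sugizig → suungizig) insert -un- after the first vowel.
The other patterns: stems whose last vowel is 'a' add -um; stems whose last vowel is 'u' change the last vowel to 'i'; stems whose last vowel is 'e' change the last vowel to 'o'.
So fositiw → founsitiw.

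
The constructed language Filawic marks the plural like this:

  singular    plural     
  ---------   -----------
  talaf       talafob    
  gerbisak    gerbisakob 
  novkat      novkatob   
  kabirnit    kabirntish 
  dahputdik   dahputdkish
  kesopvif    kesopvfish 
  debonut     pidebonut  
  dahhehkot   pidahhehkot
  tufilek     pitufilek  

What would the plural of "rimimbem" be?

pirimimbem

"rimimbem" has last vowel 'e'. The one such stem in the data (tufilek → pitufilek) adds the prefix pi-, so the same rule applies.
So rimimbem → pirimimbem.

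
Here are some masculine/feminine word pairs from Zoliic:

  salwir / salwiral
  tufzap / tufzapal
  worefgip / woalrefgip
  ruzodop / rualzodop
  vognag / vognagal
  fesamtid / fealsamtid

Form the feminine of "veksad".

tufzap and worefgip both end in -p yet inflect differently (tufzapal, woalrefgip), so the final letter is not what conditions the rule; the number of vowels is.
"veksad" has 2 vowels. The stems with 2 vowels (tufzap → tufzapal, vognag → vognagal, salwir → salwiral) add -al.
So veksad → veksadal.

veksadal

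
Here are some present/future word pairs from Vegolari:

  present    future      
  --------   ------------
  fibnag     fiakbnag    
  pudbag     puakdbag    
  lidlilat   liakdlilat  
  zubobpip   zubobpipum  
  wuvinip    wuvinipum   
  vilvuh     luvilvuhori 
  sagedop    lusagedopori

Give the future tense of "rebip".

rebipum

"rebip" has last vowel 'i'. The stems whose last vowel is 'i' (zubobpip → zubobpipum, wuvinip → wuvinipum) add -um.
The other patterns: stems whose last vowel is 'a' insert -ak- after the first vowel; stems whose last vowel is 'o' or 'u' add lu- … -ori around the stem.
So rebip → rebipum.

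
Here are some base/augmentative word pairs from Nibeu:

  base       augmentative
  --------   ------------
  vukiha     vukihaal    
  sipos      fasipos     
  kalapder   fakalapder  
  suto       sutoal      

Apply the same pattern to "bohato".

bohatoal

suto and sipos both have last vowel 'o' yet inflect differently (sutoal, fasipos), so the last vowel is not what conditions the rule; whether the stem ends in a vowel or a consonant is.
"bohato" ends in a vowel. The stems ending in a vowel (suto → sutoal, vukiha → vukihaal) add -al.
The other pattern: stems ending in a consonant add the prefix fa-.
So bohato → bohatoal.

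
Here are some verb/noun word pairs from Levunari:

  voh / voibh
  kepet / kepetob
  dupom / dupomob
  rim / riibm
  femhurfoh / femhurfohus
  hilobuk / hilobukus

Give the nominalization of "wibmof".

wibmofob

rim and dupom both end in -m yet inflect differently (riibm, dupomob), so the final letter is not what conditions the rule; the number of vowels is.
"wibmof" has 2 vowels. The stems with 2 vowels (kepet → kepetob, dupom → dupomob) add -ob.
The other patterns: stems with 1 vowel insert -ib- after the first vowel; stems with 3 vowels add -us.
So wibmof → wibmofob.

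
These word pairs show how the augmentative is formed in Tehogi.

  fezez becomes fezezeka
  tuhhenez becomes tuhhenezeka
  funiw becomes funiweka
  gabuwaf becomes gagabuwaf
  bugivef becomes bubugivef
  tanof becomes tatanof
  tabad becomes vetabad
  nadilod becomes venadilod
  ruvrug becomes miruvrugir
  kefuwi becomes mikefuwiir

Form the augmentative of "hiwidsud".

"hiwidsud" ends in -d. The stems ending in -d (tabad → vetabad, nadilod → venadilod) add the prefix ve-.
The other patterns: stems ending in -w or -z add -eka; stems ending in -f repeat the first consonant+vowel as a prefix; stems ending in -g or -i add mi- … -ir around the stem.
So hiwidsud → vehiwidsud.

vehiwidsud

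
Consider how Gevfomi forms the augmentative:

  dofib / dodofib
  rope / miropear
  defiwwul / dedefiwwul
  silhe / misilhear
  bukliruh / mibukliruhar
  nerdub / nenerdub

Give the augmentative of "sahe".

defiwwul and bukliruh both have last vowel 'u' yet inflect differently (dedefiwwul, mibukliruhar), so the last vowel is not what conditions the rule; the final letter is.
"sahe" ends in -e. The stems ending in -e (silhe → misilhear, rope → miropear) add mi- … -ar around the stem.
The other pattern: stems ending in -b or -l repeat the first consonant+vowel as a prefix.
So sahe → misahear.

misahear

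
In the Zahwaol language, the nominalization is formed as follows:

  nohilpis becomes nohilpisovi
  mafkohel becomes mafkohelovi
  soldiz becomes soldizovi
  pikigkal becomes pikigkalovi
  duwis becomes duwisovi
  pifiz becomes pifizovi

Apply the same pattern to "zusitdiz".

Every pair shown (nohilpis → nohilpisovi, mafkohel → mafkohelovi, soldiz → soldizovi, …) follows the same rule: add -ovi.
So zusitdiz → zusitdizovi.

zusitdizovi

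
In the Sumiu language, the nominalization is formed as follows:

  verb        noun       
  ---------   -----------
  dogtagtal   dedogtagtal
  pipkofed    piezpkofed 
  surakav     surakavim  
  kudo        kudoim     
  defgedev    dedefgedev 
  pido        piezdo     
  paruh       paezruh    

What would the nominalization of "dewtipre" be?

dedewtipre

surakav and defgedev both end in -v yet inflect differently (surakavim, dedefgedev), so the final letter is not what conditions the rule; the first letter is.
"dewtipre" begins with d-. The stems beginning with d- (defgedev → dedefgedev, dogtagtal → dedogtagtal) add the prefix de-.
So dewtipre → dedewtipre.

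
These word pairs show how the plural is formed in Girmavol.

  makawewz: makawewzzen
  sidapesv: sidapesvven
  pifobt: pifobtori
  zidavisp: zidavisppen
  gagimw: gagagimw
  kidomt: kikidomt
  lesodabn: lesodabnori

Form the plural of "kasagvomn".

pifobt and kidomt both end in -t yet inflect differently (pifobtori, kikidomt), so the final letter is not what conditions the rule; the second-to-last letter is.
"kasagvomn" has second-to-last letter 'm'. The stems whose second-to-last letter is 'm' (gagimw → gagagimw, kidomt → kikidomt) repeat the first consonant+vowel as a prefix.
The other patterns: stems whose second-to-last letter is 'b' add -ori; stems whose second-to-last letter is 's' or 'w' double the final consonant and add -en.
So kasagvomn → kakasagvomn.

kakasagvomn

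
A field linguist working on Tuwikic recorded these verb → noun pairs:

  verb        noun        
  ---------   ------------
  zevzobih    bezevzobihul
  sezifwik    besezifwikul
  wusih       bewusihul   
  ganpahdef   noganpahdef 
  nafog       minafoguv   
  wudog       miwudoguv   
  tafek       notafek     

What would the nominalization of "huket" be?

sezifwik and tafek both end in -k yet inflect differently (besezifwikul, notafek), so the final letter is not what conditions the rule; the last vowel is.
"huket" has last vowel 'e'. The stems whose last vowel is 'e' (ganpahdef → noganpahdef, tafek → notafek) add the prefix no-.
So huket → nohuket.

nohuket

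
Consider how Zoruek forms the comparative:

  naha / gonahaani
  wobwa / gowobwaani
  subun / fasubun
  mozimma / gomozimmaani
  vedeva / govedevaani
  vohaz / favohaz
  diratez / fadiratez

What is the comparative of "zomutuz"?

fazomutuz

vedeva and vohaz both have last vowel 'a' yet inflect differently (govedevaani, favohaz), so the last vowel is not what conditions the rule; the final letter is.
"zomutuz" ends in -z. The stems ending in -z (vohaz → favohaz, diratez → fadiratez) add the prefix fa-.
So zomutuz → fazomutuz.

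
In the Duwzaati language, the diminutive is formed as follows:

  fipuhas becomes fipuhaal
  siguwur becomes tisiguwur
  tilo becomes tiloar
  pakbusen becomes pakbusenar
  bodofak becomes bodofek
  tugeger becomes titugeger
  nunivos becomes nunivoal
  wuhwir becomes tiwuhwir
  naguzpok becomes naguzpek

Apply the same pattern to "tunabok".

fipuhas and bodofak both have last vowel 'a' yet inflect differently (fipuhaal, bodofek), so the last vowel is not what conditions the rule; the final letter is.
"tunabok" ends in -k. The stems ending in -k (bodofak → bodofek, naguzpok → naguzpek) change the last vowel to 'e'.
The other patterns: stems ending in -s drop the final letter and add -al; stems ending in -r add the prefix ti-; stems ending in -n or -o add -ar.
So tunabok → tunabek.

tunabek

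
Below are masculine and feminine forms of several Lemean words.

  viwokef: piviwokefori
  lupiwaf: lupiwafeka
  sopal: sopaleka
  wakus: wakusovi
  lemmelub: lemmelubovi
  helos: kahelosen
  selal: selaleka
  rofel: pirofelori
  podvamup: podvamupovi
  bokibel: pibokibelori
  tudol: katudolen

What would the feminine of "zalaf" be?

zalafeka

lupiwaf and viwokef both end in -f yet inflect differently (lupiwafeka, piviwokefori), so the final letter is not what conditions the rule; the last vowel is.
"zalaf" has last vowel 'a'. The stems whose last vowel is 'a' (sopal → sopaleka, lupiwaf → lupiwafeka, selal → selaleka) add -eka.
So zalaf → zalafeka.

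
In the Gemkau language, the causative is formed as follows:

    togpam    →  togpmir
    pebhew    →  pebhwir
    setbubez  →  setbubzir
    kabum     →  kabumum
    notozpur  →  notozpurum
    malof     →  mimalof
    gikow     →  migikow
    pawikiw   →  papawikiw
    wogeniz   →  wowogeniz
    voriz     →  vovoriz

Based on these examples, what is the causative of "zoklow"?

togpam and kabum both end in -m yet inflect differently (togpmir, kabumum), so the final letter is not what conditions the rule; the last vowel is.
"zoklow" has last vowel 'o'. The stems whose last vowel is 'o' (malof → mimalof, gikow → migikow) add the prefix mi-.
The other patterns: stems whose last vowel is 'a' or 'e' delete the last vowel and add -ir; stems whose last vowel is 'u' add -um; stems whose last vowel is 'i' repeat the first consonant+vowel as a prefix.
So zoklow → mizoklow.

mizoklow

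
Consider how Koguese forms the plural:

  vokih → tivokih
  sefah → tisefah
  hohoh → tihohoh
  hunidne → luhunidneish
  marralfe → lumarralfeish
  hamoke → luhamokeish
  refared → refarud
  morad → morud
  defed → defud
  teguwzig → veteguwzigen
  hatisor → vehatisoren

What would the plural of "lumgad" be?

lumgud

hunidne and refared both have last vowel 'e' yet inflect differently (luhunidneish, refarud), so the last vowel is not what conditions the rule; the final letter is.
"lumgad" ends in -d. The stems ending in -d (refared → refarud, morad → morud, defed → defud) change the last vowel to 'u'.
So lumgad → lumgud.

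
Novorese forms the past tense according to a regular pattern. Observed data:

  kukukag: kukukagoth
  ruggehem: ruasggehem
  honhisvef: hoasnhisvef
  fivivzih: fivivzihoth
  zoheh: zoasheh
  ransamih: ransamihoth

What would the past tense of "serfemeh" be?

zoheh and fivivzih both end in -h yet inflect differently (zoasheh, fivivzihoth), so the final letter is not what conditions the rule; the last vowel is.
"serfemeh" has last vowel 'e'. The stems whose last vowel is 'e' (honhisvef → hoasnhisvef, ruggehem → ruasggehem, zoheh → zoasheh) insert -as- after the first vowel.
The other pattern: stems whose last vowel is 'a' or 'i' add -oth.
So serfemeh → seasrfemeh.

seasrfemeh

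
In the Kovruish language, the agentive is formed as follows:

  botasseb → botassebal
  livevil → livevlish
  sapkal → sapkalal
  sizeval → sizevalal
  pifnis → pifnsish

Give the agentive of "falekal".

falekalal

sapkal and livevil both end in -l yet inflect differently (sapkalal, livevlish), so the final letter is not what conditions the rule; the last vowel is.
"falekal" has last vowel 'a'. The stems whose last vowel is 'a' (sapkal → sapkalal, sizeval → sizevalal) add -al.
So falekal → falekalal.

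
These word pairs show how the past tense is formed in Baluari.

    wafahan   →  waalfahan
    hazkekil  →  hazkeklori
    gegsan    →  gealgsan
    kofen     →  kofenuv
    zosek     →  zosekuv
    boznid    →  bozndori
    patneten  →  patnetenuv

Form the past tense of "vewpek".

wafahan and kofen both end in -n yet inflect differently (waalfahan, kofenuv), so the final letter is not what conditions the rule; the last vowel is.
"vewpek" has last vowel 'e'. The stems whose last vowel is 'e' (kofen → kofenuv, zosek → zosekuv, patneten → patnetenuv) add -uv.
So vewpek → vewpekuv.

vewpekuv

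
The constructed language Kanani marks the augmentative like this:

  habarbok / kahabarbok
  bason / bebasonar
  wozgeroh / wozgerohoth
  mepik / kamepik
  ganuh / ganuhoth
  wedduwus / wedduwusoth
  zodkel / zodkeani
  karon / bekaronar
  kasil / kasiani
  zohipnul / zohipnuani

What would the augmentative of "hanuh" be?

hanuhoth

"hanuh" ends in -h. The stems ending in -h (ganuh → ganuhoth, wozgeroh → wozgerohoth) add -oth.
So hanuh → hanuhoth.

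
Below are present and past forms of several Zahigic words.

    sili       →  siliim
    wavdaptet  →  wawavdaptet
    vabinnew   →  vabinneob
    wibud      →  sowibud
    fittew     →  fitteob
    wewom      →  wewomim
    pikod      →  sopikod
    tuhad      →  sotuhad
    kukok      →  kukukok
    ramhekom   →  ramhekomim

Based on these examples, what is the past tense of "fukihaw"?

fukihaob

pikod and wewom both have last vowel 'o' yet inflect differently (sopikod, wewomim), so the last vowel is not what conditions the rule; the final letter is.
"fukihaw" ends in -w. The stems ending in -w (vabinnew → vabinneob, fittew → fitteob) drop the final letter and add -ob.
The other patterns: stems ending in -d add the prefix so-; stems ending in -i or -m add -im; stems ending in -k or -t repeat the first consonant+vowel as a prefix.
So fukihaw → fukihaob.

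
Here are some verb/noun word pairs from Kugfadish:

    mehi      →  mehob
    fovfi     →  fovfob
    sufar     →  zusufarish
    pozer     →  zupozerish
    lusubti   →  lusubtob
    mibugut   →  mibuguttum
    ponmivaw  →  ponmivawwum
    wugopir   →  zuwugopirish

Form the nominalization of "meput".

meputtum

wugopir and mehi both have last vowel 'i' yet inflect differently (zuwugopirish, mehob), so the last vowel is not what conditions the rule; the final letter is.
"meput" ends in -t. The one such stem in the data (mibugut → mibuguttum) doubles the final consonant and adds -um (as does ponmivaw), so the same rule applies.
The other patterns: stems ending in -r add zu- … -ish around the stem; stems ending in -i drop the final letter and add -ob.
So meput → meputtum.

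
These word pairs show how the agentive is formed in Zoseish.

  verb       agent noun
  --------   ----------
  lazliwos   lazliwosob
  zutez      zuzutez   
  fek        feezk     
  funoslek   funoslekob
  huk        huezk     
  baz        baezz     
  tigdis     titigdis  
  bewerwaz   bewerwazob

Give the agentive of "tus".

tuezs

baz and zutez both end in -z yet inflect differently (baezz, zuzutez), so the final letter is not what conditions the rule; the number of vowels is.
"tus" has 1 vowel. The stems with 1 vowel (fek → feezk, baz → baezz, huk → huezk) insert -ez- after the first vowel.
The other patterns: stems with 2 vowels repeat the first consonant+vowel as a prefix; stems with 3 vowels add -ob.
So tus → tuezs.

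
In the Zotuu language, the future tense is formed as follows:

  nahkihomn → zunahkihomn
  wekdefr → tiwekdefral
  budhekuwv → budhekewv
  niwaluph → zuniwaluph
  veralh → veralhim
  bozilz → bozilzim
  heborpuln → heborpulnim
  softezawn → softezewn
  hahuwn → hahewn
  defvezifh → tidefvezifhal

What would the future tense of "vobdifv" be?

"vobdifv" has second-to-last letter 'f'. The stems whose second-to-last letter is 'f' (defvezifh → tidefvezifhal, wekdefr → tiwekdefral) add ti- … -al around the stem.
The other patterns: stems whose second-to-last letter is 'l' add -im; stems whose second-to-last letter is 'w' change the last vowel to 'e'; stems whose second-to-last letter is 'm' or 'p' add the prefix zu-.
So vobdifv → tivobdifval.

tivobdifval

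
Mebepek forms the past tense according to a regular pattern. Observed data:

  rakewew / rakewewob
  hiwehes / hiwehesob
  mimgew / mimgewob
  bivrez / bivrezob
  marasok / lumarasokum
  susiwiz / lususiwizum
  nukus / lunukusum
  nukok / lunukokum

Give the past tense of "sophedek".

bivrez and susiwiz both end in -z yet inflect differently (bivrezob, lususiwizum), so the final letter is not what conditions the rule; the last vowel is.
"sophedek" has last vowel 'e'. The stems whose last vowel is 'e' (rakewew → rakewewob, hiwehes → hiwehesob, mimgew → mimgewob) add -ob.
The other pattern: stems whose last vowel is 'i', 'o' or 'u' add lu- … -um around the stem.
So sophedek → sophedekob.

sophedekob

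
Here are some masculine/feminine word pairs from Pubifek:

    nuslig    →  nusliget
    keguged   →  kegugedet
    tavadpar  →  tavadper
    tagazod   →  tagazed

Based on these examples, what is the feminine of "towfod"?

towfed

keguged and tagazod both end in -d yet inflect differently (kegugedet, tagazed), so the final letter is not what conditions the rule; the last vowel is.
"towfod" has last vowel 'o'. The one such stem in the data (tagazod → tagazed) changes the last vowel to 'e' (as does tavadpar), so the same rule applies.
So towfod → towfed.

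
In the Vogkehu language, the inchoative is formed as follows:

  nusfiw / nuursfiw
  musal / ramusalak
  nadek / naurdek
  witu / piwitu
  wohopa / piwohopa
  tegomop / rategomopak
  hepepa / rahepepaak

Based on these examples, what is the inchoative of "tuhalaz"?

wohopa and hepepa both end in -a yet inflect differently (piwohopa, rahepepaak), so the final letter is not what conditions the rule; the first letter is.
"tuhalaz" begins with t-. The one such stem in the data (tegomop → rategomopak) adds ra- … -ak around the stem, so the same rule applies.
The other patterns: stems beginning with w- add the prefix pi-; stems beginning with n- insert -ur- after the first vowel.
So tuhalaz → ratuhalazak.

ratuhalazak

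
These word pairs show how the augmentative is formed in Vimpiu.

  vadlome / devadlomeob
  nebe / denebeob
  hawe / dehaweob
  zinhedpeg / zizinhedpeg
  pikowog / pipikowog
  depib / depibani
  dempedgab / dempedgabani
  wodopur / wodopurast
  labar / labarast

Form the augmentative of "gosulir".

gosulirast

vadlome and zinhedpeg both have last vowel 'e' yet inflect differently (devadlomeob, zizinhedpeg), so the last vowel is not what conditions the rule; the final letter is.
"gosulir" ends in -r. The stems ending in -r (wodopur → wodopurast, labar → labarast) add -ast.
So gosulir → gosulirast.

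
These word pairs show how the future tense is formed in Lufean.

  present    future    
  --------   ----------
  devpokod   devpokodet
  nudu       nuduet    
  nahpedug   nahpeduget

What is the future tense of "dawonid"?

Every pair shown (devpokod → devpokodet, nudu → nuduet, nahpedug → nahpeduget) follows the same rule: add -et.
So dawonid → dawonidet.

dawonidet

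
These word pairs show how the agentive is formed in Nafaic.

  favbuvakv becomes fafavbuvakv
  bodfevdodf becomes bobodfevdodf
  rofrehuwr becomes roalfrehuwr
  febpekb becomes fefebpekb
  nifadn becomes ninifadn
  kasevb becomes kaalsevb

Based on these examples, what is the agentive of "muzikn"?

mumuzikn

kasevb and febpekb both end in -b yet inflect differently (kaalsevb, fefebpekb), so the final letter is not what conditions the rule; the second-to-last letter is.
"muzikn" has second-to-last letter 'k'. The stems whose second-to-last letter is 'k' (favbuvakv → fafavbuvakv, febpekb → fefebpekb) repeat the first consonant+vowel as a prefix.
The other pattern: stems whose second-to-last letter is 'v' or 'w' insert -al- after the first vowel.
So muzikn → mumuzikn.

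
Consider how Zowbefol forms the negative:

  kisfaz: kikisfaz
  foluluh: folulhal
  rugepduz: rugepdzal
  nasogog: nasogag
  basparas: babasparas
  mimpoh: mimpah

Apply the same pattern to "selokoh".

selokah

"selokoh" has last vowel 'o'. The stems whose last vowel is 'o' (mimpoh → mimpah, nasogog → nasogag) change the last vowel to 'a'.
So selokoh → selokah.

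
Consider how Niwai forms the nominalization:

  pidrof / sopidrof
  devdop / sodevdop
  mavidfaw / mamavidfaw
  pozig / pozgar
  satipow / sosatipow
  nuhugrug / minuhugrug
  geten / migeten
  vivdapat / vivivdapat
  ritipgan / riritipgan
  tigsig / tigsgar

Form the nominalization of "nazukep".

minazukep

pozig and nuhugrug both end in -g yet inflect differently (pozgar, minuhugrug), so the final letter is not what conditions the rule; the last vowel is.
"nazukep" has last vowel 'e'. The one such stem in the data (geten → migeten) adds the prefix mi-, so the same rule applies.
So nazukep → minazukep.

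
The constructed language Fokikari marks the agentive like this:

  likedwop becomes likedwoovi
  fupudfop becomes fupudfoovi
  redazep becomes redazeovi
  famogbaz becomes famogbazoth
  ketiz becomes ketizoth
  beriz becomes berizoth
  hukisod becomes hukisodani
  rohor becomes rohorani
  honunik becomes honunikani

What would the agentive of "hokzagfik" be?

hokzagfikani

likedwop and hukisod both have last vowel 'o' yet inflect differently (likedwoovi, hukisodani), so the last vowel is not what conditions the rule; the final letter is.
"hokzagfik" ends in -k. The one such stem in the data (honunik → honunikani) adds -ani, so the same rule applies.
The other patterns: stems ending in -p drop the final letter and add -ovi; stems ending in -z add -oth.
So hokzagfik → hokzagfikani.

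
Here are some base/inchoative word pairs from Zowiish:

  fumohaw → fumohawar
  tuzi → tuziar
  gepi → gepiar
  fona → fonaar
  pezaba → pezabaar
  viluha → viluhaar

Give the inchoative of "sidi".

sidiar

Every pair shown (fumohaw → fumohawar, tuzi → tuziar, gepi → gepiar, …) follows the same rule: add -ar.
So sidi → sidiar.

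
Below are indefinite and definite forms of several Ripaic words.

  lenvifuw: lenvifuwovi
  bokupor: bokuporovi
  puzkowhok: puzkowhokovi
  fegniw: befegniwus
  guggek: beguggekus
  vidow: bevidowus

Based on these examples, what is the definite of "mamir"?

bemamirus

"mamir" has 2 vowels. The stems with 2 vowels (fegniw → befegniwus, guggek → beguggekus, vidow → bevidowus) add be- … -us around the stem.
The other pattern: stems with 3 vowels add -ovi.
So mamir → bemamirus.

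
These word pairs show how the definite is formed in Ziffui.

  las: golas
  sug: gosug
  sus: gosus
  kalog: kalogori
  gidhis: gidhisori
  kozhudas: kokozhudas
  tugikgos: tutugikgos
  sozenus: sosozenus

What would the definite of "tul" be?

gotul

"tul" has 1 vowel. The stems with 1 vowel (las → golas, sug → gosug, sus → gosus) add the prefix go-.
The other patterns: stems with 2 vowels add -ori; stems with 3 vowels repeat the first consonant+vowel as a prefix.
So tul → gotul.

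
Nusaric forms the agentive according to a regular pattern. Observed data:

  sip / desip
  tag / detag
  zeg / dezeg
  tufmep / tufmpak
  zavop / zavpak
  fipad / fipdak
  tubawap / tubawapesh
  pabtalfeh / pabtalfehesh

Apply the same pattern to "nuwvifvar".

nuwvifvaresh

sip and tufmep both end in -p yet inflect differently (desip, tufmpak), so the final letter is not what conditions the rule; the number of vowels is.
"nuwvifvar" has 3 vowels. The stems with 3 vowels (tubawap → tubawapesh, pabtalfeh → pabtalfehesh) add -esh.
So nuwvifvar → nuwvifvaresh.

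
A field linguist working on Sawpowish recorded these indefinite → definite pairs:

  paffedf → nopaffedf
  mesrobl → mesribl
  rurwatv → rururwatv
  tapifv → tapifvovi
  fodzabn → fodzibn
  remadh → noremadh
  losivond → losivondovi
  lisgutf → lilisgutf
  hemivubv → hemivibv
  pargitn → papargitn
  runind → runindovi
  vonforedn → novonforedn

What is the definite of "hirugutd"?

"hirugutd" has second-to-last letter 't'. The stems whose second-to-last letter is 't' (pargitn → papargitn, rurwatv → rururwatv, lisgutf → lilisgutf) repeat the first consonant+vowel as a prefix.
The other patterns: stems whose second-to-last letter is 'b' change the last vowel to 'i'; stems whose second-to-last letter is 'd' add the prefix no-; stems whose second-to-last letter is 'f' or 'n' add -ovi.
So hirugutd → hihirugutd.

hihirugutd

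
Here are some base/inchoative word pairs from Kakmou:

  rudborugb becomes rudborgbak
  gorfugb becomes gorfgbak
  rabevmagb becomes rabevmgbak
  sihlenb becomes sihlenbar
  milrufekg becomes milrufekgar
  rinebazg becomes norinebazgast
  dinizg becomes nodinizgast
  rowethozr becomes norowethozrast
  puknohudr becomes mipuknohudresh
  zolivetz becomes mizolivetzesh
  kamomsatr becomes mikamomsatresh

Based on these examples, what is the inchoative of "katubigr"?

"katubigr" has second-to-last letter 'g'. The stems whose second-to-last letter is 'g' (rudborugb → rudborgbak, gorfugb → gorfgbak, rabevmagb → rabevmgbak) delete the last vowel and add -ak.
So katubigr → katubgrak.

katubgrak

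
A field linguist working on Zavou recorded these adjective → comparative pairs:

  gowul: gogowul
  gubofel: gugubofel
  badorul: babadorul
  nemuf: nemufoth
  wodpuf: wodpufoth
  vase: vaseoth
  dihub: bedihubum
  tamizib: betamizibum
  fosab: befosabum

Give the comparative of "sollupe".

gowul and dihub both have last vowel 'u' yet inflect differently (gogowul, bedihubum), so the last vowel is not what conditions the rule; the final letter is.
"sollupe" ends in -e. The one such stem in the data (vase → vaseoth) adds -oth, so the same rule applies.
So sollupe → sollupeoth.

sollupeoth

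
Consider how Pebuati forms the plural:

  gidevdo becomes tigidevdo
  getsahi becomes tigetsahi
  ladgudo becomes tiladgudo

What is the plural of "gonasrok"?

tigonasrok

Every pair shown (gidevdo → tigidevdo, getsahi → tigetsahi, ladgudo → tiladgudo) follows the same rule: add the prefix ti-.
So gonasrok → tigonasrok.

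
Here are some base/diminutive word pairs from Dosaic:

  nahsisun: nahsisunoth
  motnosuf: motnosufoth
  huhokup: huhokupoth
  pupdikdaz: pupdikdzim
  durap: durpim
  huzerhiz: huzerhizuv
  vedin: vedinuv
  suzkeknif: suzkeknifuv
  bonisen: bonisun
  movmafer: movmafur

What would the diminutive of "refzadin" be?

"refzadin" has last vowel 'i'. The stems whose last vowel is 'i' (huzerhiz → huzerhizuv, vedin → vedinuv, suzkeknif → suzkeknifuv) add -uv.
The other patterns: stems whose last vowel is 'u' add -oth; stems whose last vowel is 'a' delete the last vowel and add -im; stems whose last vowel is 'e' change the last vowel to 'u'.
So refzadin → refzadinuv.

refzadinuv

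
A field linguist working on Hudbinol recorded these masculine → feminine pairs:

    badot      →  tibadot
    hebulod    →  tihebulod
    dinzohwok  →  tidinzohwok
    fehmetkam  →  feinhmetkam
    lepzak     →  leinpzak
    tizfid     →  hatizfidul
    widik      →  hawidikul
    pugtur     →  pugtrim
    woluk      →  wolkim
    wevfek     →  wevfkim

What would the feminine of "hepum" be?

hepmim

dinzohwok and lepzak both end in -k yet inflect differently (tidinzohwok, leinpzak), so the final letter is not what conditions the rule; the last vowel is.
"hepum" has last vowel 'u'. The stems whose last vowel is 'u' (pugtur → pugtrim, woluk → wolkim) delete the last vowel and add -im.
So hepum → hepmim.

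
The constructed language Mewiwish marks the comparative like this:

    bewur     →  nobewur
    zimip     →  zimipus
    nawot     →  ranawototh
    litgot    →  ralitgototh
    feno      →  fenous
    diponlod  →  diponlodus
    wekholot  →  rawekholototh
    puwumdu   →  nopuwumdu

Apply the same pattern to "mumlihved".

mumlihvedus

litgot and feno both have last vowel 'o' yet inflect differently (ralitgototh, fenous), so the last vowel is not what conditions the rule; the final letter is.
"mumlihved" ends in -d. The one such stem in the data (diponlod → diponlodus) adds -us, so the same rule applies.
So mumlihved → mumlihvedus.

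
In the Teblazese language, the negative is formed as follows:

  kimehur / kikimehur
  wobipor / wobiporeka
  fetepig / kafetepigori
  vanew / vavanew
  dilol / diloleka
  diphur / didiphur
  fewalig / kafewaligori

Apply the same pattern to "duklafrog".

"duklafrog" has last vowel 'o'. The stems whose last vowel is 'o' (dilol → diloleka, wobipor → wobiporeka) add -eka.
The other patterns: stems whose last vowel is 'i' add ka- … -ori around the stem; stems whose last vowel is 'e' or 'u' repeat the first consonant+vowel as a prefix.
So duklafrog → duklafrogeka.

duklafrogeka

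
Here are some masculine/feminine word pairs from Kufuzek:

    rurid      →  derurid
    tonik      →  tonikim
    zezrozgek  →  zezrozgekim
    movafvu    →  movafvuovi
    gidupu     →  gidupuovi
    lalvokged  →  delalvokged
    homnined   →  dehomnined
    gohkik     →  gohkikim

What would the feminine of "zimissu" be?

zezrozgek and homnined both have last vowel 'e' yet inflect differently (zezrozgekim, dehomnined), so the last vowel is not what conditions the rule; the final letter is.
"zimissu" ends in -u. The stems ending in -u (gidupu → gidupuovi, movafvu → movafvuovi) add -ovi.
The other patterns: stems ending in -k add -im; stems ending in -d add the prefix de-.
So zimissu → zimissuovi.

zimissuovi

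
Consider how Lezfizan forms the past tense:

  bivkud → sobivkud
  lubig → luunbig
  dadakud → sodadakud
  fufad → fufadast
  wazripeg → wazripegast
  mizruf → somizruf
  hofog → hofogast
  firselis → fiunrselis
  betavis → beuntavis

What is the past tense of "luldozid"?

luunldozid

"luldozid" has last vowel 'i'. The stems whose last vowel is 'i' (firselis → fiunrselis, betavis → beuntavis, lubig → luunbig) insert -un- after the first vowel.
The other patterns: stems whose last vowel is 'u' add the prefix so-; stems whose last vowel is 'a', 'e' or 'o' add -ast.
So luldozid → luunldozid.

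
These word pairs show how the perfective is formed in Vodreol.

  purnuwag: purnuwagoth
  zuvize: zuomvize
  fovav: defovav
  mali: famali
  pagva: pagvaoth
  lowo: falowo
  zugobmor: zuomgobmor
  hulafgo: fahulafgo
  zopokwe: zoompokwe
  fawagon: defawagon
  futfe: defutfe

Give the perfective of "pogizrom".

pogizromoth

zuvize and futfe both end in -e yet inflect differently (zuomvize, defutfe), so the final letter is not what conditions the rule; the first letter is.
"pogizrom" begins with p-. The stems beginning with p- (pagva → pagvaoth, purnuwag → purnuwagoth) add -oth.
So pogizrom → pogizromoth.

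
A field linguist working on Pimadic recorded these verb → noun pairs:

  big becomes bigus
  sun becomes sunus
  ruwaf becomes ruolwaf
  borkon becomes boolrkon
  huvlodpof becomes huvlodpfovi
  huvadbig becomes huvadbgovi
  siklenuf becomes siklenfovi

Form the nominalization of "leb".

lebus

sun and borkon both end in -n yet inflect differently (sunus, boolrkon), so the final letter is not what conditions the rule; the number of vowels is.
"leb" has 1 vowel. The stems with 1 vowel (big → bigus, sun → sunus) add -us.
So leb → lebus.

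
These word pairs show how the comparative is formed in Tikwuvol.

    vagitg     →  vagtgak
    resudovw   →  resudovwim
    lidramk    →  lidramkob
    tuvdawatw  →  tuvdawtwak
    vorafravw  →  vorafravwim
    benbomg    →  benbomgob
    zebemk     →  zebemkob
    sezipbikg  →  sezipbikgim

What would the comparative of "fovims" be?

vagitg and benbomg both end in -g yet inflect differently (vagtgak, benbomgob), so the final letter is not what conditions the rule; the second-to-last letter is.
"fovims" has second-to-last letter 'm'. The stems whose second-to-last letter is 'm' (zebemk → zebemkob, lidramk → lidramkob, benbomg → benbomgob) add -ob.
So fovims → fovimsob.

fovimsob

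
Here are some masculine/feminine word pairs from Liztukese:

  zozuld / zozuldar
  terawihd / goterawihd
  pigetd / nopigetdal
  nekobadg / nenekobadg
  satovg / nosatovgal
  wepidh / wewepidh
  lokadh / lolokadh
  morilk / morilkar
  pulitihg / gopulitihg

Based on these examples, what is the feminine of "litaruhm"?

golitaruhm

"litaruhm" has second-to-last letter 'h'. The stems whose second-to-last letter is 'h' (terawihd → goterawihd, pulitihg → gopulitihg) add the prefix go-.
So litaruhm → golitaruhm.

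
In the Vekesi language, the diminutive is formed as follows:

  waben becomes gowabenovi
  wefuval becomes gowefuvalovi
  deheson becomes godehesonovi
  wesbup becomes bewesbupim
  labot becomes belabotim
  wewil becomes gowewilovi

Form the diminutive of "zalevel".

gozalevelovi

deheson and labot both have last vowel 'o' yet inflect differently (godehesonovi, belabotim), so the last vowel is not what conditions the rule; the final letter is.
"zalevel" ends in -l. The stems ending in -l (wewil → gowewilovi, wefuval → gowefuvalovi) add go- … -ovi around the stem.
So zalevel → gozalevelovi.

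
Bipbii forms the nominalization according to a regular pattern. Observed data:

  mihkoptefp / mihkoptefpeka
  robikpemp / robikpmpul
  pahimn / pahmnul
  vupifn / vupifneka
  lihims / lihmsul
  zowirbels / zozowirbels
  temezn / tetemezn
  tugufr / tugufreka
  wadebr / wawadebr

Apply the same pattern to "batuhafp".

"batuhafp" has second-to-last letter 'f'. The stems whose second-to-last letter is 'f' (mihkoptefp → mihkoptefpeka, vupifn → vupifneka, tugufr → tugufreka) add -eka.
The other patterns: stems whose second-to-last letter is 'm' delete the last vowel and add -ul; stems whose second-to-last letter is 'b', 'l' or 'z' repeat the first consonant+vowel as a prefix.
So batuhafp → batuhafpeka.

batuhafpeka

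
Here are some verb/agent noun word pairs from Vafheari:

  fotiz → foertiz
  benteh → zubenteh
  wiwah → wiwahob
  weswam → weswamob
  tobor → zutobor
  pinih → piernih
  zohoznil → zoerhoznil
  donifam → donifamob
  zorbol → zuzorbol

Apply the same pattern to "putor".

zuputor

"putor" has last vowel 'o'. The stems whose last vowel is 'o' (tobor → zutobor, zorbol → zuzorbol) add the prefix zu-.
So putor → zuputor.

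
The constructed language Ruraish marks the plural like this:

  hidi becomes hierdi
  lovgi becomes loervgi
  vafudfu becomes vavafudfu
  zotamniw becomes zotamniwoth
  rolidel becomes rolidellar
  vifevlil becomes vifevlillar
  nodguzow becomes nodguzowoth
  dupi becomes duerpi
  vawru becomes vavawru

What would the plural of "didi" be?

vifevlil and zotamniw both have last vowel 'i' yet inflect differently (vifevlillar, zotamniwoth), so the last vowel is not what conditions the rule; the final letter is.
"didi" ends in -i. The stems ending in -i (lovgi → loervgi, dupi → duerpi, hidi → hierdi) insert -er- after the first vowel.
So didi → dierdi.

dierdi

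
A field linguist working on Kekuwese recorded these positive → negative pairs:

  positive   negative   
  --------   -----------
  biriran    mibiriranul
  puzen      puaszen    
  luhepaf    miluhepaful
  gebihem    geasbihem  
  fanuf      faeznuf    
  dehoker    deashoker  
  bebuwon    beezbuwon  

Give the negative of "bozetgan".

mibozetganul

biriran and puzen both end in -n yet inflect differently (mibiriranul, puaszen), so the final letter is not what conditions the rule; the last vowel is.
"bozetgan" has last vowel 'a'. The stems whose last vowel is 'a' (biriran → mibiriranul, luhepaf → miluhepaful) add mi- … -ul around the stem.
The other patterns: stems whose last vowel is 'e' insert -as- after the first vowel; stems whose last vowel is 'o' or 'u' insert -ez- after the first vowel.
So bozetgan → mibozetganul.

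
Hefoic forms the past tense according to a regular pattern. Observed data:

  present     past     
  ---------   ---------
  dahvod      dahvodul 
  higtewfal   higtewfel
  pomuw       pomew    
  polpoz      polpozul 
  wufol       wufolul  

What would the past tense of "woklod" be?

"woklod" has last vowel 'o'. The stems whose last vowel is 'o' (polpoz → polpozul, dahvod → dahvodul, wufol → wufolul) add -ul.
The other pattern: stems whose last vowel is 'a' or 'u' change the last vowel to 'e'.
So woklod → woklodul.

woklodul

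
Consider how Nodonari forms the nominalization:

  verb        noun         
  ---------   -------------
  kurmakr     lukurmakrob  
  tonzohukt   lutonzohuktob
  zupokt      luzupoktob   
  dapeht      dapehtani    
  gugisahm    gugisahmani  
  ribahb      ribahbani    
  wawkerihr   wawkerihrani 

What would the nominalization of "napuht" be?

tonzohukt and dapeht both end in -t yet inflect differently (lutonzohuktob, dapehtani), so the final letter is not what conditions the rule; the second-to-last letter is.
"napuht" has second-to-last letter 'h'. The stems whose second-to-last letter is 'h' (dapeht → dapehtani, gugisahm → gugisahmani, ribahb → ribahbani) add -ani.
So napuht → napuhtani.

napuhtani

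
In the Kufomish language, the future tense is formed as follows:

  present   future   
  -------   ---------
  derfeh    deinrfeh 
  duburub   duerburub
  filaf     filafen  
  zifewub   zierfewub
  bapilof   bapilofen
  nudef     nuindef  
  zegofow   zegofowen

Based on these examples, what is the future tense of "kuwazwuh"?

kuerwazwuh

nudef and filaf both end in -f yet inflect differently (nuindef, filafen), so the final letter is not what conditions the rule; the last vowel is.
"kuwazwuh" has last vowel 'u'. The stems whose last vowel is 'u' (zifewub → zierfewub, duburub → duerburub) insert -er- after the first vowel.
So kuwazwuh → kuerwazwuh.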